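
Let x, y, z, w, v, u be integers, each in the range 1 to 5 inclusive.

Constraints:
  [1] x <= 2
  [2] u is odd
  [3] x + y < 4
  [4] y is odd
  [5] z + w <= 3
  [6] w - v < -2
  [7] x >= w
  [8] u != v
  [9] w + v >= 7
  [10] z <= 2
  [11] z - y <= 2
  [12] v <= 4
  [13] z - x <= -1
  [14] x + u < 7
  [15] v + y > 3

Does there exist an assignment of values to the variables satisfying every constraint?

Unsatisfiable

From constraints 1 and 7: w ≤ x ≤ 2. From constraint 12: v ≤ 4. Hence w + v ≤ 6. But constraint 9 requires w + v ≥ 7, and 7 > 6. Contradiction.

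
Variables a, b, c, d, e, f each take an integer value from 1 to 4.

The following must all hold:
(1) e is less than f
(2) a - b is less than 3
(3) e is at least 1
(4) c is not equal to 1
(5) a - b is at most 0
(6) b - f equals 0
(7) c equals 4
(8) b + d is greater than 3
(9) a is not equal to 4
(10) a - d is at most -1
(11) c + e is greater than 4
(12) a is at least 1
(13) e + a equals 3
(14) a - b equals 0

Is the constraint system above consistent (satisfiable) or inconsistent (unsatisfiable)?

Setting (a, b, c, d, e, f) = (2, 2, 4, 4, 1, 2) satisfies everything: constraint 2: a - b = 0; constraint 5: a - b = 0; constraint 6: b - f = 0, and the others follow.

Satisfiable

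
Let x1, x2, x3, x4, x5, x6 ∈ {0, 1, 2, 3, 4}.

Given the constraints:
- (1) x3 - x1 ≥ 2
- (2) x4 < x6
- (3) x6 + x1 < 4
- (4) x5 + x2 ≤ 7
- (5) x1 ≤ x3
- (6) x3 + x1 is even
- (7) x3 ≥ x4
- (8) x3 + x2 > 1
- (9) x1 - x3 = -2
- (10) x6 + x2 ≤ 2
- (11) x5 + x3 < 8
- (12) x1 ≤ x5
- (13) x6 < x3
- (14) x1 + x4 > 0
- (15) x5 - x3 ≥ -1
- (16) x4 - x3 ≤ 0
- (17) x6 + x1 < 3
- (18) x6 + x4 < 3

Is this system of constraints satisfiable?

Take x1 = 1, x2 = 1, x3 = 3, x4 = 0, x5 = 3, x6 = 1. Then constraint 1: x3 - x1 = 2; constraint 3: x6 + x1 = 2, and every other listed constraint is also met.

Satisfiable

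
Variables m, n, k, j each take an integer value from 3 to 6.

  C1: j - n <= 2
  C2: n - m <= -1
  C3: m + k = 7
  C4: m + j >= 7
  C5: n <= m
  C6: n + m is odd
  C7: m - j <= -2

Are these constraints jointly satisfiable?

Constraints 1, 2, and 7 give j − m ≥ 2, m − n ≥ 1, n − j ≥ -2.
Adding all 3 inequalities: the left sides telescope to 0, and the right sides sum to 2 + 1 + (-2) = 1. So 0 ≥ 1, which is false.

Unsatisfiable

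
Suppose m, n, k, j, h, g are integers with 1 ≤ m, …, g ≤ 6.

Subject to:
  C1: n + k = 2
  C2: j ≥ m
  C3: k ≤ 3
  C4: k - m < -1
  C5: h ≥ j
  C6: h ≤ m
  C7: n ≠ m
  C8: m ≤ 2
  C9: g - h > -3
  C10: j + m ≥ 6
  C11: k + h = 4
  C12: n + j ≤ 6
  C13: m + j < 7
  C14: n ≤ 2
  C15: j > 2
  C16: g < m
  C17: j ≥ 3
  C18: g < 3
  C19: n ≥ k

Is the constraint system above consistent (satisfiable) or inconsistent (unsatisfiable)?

From constraints 5 and 17: h ≥ j and j ≥ 3, so h ≥ 3. From constraints 6 and 8: h ≤ m and m ≤ 2, so h ≤ 2. But 2 < 3, so no value of h works.

Unsatisfiable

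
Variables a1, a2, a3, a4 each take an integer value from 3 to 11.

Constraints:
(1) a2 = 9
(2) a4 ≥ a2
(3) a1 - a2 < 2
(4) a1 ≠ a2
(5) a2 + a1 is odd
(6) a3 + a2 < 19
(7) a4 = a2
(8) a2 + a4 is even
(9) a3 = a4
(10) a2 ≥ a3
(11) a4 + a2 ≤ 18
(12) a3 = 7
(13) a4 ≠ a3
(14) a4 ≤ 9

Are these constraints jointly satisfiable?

Constraint 12 fixes a3 = 7 and constraint 1 fixes a2 = 9. Constraints 7 and 9 give a3 = a4 = a2, so a3 = a2. But 7 ≠ 9 — contradiction.

Unsatisfiable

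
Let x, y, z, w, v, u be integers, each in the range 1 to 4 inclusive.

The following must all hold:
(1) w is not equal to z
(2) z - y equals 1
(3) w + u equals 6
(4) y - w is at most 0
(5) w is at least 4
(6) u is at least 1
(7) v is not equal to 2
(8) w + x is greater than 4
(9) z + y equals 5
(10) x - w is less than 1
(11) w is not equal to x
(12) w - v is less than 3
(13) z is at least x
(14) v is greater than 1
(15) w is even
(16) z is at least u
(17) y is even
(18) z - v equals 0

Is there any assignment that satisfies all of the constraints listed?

Satisfiable

The assignment x = 2, y = 2, z = 3, w = 4, v = 3, u = 2 works:
  constraint 2 holds since z - y = 1.
  constraint 3 holds since w + u = 6.
  constraint 4 holds since y - w = -2.
The rest check out directly.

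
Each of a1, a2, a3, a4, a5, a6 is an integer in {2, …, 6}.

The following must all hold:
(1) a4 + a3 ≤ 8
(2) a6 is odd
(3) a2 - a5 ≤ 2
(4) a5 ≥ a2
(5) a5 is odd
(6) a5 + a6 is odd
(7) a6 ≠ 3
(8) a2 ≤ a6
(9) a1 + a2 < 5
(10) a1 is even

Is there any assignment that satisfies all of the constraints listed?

Unsatisfiable

Constraint 5 makes a5 odd and constraint 2 makes a6 odd, so a5 + a6 must be even. Constraint 6 says a5 + a6 is odd — contradiction.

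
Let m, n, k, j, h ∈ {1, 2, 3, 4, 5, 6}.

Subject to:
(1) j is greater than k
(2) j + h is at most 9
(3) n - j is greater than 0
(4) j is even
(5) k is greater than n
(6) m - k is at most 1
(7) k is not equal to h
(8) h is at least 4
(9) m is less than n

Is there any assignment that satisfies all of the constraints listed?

Constraints 1, 3, and 5 give j < n, n < k, k < j. Chaining: j < n < k < j, which forces j < j — impossible.

Unsatisfiable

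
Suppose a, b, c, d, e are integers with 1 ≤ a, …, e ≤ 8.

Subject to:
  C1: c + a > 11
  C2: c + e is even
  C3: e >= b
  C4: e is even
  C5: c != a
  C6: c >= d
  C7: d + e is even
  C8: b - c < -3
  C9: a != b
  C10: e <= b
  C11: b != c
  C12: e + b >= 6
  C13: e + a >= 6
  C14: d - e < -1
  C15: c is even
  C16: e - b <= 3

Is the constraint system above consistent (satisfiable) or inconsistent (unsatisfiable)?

Try a = 5, b = 4, c = 8, d = 2, e = 4.
Check constraint 1: c + a = 13; constraint 8: b - c = -4; constraint 12: e + b = 8. The remaining constraints are straightforward to verify.

Satisfiable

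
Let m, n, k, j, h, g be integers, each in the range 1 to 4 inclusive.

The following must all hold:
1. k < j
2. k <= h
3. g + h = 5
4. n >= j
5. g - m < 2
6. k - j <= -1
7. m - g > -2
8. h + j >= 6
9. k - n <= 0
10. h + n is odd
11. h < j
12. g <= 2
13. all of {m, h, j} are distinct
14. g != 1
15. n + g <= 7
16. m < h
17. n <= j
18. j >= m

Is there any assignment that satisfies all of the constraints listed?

Satisfiable

One satisfying assignment is m = 1, n = 4, k = 1, j = 4, h = 3, g = 2.
For the less obvious constraints — constraint 3: g + h = 5; constraint 5: g - m = 1 — and the others hold by inspection.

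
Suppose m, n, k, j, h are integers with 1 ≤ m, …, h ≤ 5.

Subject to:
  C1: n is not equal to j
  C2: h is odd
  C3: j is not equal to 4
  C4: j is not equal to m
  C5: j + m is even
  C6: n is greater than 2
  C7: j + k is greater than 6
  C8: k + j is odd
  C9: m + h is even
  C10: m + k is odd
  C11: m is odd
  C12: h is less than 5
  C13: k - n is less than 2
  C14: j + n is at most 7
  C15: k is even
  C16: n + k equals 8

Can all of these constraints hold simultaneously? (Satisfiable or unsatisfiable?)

Setting (m, n, k, j, h) = (1, 4, 4, 3, 1) satisfies everything: constraint 7: j + k = 7; constraint 13: k - n = 0, and the others follow.

Satisfiable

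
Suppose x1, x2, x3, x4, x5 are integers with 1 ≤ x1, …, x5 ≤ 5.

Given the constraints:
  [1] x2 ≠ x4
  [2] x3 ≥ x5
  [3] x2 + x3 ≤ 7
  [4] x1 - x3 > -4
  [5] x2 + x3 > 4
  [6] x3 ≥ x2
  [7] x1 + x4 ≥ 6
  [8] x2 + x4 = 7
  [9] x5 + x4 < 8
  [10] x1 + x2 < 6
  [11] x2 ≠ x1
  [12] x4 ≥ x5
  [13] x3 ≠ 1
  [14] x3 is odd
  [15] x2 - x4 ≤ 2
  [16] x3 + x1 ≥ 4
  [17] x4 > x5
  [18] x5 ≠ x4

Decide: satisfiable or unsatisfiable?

One satisfying assignment is x1 = 2, x2 = 3, x3 = 3, x4 = 4, x5 = 3.
For the less obvious constraints — constraint 3: x2 + x3 = 6; constraint 4: x1 - x3 = -1; constraint 5: x2 + x3 = 6 — and the others hold by inspection.

Satisfiable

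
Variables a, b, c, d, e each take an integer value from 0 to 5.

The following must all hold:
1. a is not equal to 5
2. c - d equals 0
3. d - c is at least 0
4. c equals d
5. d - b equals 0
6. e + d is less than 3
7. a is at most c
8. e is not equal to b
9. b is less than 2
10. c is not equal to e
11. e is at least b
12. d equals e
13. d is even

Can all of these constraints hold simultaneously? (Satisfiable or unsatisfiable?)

From constraints 4 and 12, c = d = e, so c = e. But constraint 10 says c ≠ e. Contradiction.

Unsatisfiable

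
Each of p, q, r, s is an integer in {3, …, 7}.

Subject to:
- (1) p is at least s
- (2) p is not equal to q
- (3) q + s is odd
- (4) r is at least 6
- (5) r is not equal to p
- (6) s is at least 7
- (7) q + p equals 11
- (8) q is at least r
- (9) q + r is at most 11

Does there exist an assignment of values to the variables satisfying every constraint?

Unsatisfiable

From constraints 4 and 8: q ≥ r ≥ 6. From constraints 1 and 6: p ≥ s ≥ 7. Hence q + p ≥ 13. But constraint 7 requires q + p = 11, and 11 < 13. Contradiction.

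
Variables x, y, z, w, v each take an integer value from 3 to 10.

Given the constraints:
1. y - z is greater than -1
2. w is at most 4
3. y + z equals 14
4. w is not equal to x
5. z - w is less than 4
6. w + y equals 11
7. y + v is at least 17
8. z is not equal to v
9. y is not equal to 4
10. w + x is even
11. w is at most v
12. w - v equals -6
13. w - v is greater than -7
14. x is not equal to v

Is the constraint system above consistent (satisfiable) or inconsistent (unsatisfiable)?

Satisfiable

Setting (x, y, z, w, v) = (5, 8, 6, 3, 9) satisfies everything: constraint 1: y - z = 2; constraint 3: y + z = 14; constraint 5: z - w = 3, and the others follow.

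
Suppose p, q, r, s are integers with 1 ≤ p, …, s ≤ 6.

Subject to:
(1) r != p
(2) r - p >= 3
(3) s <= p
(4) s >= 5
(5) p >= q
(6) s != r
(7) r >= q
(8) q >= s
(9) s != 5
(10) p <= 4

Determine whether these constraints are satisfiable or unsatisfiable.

Unsatisfiable

From constraints 4 and 8: q ≥ s and s ≥ 5, so q ≥ 5. From constraints 5 and 10: q ≤ p and p ≤ 4, so q ≤ 4. But 4 < 5, so no value of q works.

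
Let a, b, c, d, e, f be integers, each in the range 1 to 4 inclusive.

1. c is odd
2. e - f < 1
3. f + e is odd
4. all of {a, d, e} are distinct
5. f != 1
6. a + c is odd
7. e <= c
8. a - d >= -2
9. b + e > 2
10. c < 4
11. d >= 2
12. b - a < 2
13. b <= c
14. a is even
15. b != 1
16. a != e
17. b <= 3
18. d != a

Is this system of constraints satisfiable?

Satisfiable

One satisfying assignment is a = 4, b = 3, c = 3, d = 3, e = 2, f = 3.
For the less obvious constraints — constraint 2: e - f = -1; constraint 8: a - d = 1 — and the others hold by inspection.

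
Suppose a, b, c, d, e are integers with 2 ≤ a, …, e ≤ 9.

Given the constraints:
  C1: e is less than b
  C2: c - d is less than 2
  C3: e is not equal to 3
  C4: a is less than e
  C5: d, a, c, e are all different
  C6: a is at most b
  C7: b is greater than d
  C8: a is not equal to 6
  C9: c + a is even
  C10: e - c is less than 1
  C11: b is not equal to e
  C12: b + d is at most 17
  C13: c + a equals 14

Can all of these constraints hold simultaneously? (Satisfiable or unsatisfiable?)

Satisfiable

Setting (a, b, c, d, e) = (5, 9, 9, 8, 7) satisfies everything: constraint 2: c - d = 1; constraint 10: e - c = -2, and the others follow.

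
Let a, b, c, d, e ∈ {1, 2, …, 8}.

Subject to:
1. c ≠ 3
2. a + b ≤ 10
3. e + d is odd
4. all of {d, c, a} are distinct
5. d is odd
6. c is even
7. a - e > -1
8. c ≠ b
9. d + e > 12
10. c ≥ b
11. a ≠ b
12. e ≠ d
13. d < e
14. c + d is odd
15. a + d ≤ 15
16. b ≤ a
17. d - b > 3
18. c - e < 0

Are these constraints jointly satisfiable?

Satisfiable

Take a = 8, b = 1, c = 6, d = 7, e = 8. Then constraint 2: a + b = 9; constraint 7: a - e = 0, and every other listed constraint is also met.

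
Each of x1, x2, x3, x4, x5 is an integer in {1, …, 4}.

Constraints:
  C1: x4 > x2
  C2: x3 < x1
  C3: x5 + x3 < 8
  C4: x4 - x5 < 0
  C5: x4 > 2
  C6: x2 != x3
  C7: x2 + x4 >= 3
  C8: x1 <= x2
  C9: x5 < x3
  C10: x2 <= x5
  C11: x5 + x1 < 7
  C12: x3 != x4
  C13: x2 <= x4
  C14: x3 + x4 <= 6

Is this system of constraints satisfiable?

Constraints 1, 2, 4, 8, and 9 give x5 < x3, x3 < x1, x1 ≤ x2, x2 < x4, x4 < x5. Chaining: x5 < x3 < x1 ≤ x2 < x4 < x5, which forces x5 < x5 — impossible.

Unsatisfiable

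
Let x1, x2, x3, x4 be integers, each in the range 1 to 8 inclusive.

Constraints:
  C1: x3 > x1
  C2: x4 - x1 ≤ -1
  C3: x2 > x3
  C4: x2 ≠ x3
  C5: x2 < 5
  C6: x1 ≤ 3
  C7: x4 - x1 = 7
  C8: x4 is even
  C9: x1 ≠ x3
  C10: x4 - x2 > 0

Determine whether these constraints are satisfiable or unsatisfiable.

Constraints 1, 2, 3, and 10 give x4 < x1, x1 < x3, x3 < x2, x2 < x4. Chaining: x4 < x1 < x3 < x2 < x4, which forces x4 < x4 — impossible.

Unsatisfiable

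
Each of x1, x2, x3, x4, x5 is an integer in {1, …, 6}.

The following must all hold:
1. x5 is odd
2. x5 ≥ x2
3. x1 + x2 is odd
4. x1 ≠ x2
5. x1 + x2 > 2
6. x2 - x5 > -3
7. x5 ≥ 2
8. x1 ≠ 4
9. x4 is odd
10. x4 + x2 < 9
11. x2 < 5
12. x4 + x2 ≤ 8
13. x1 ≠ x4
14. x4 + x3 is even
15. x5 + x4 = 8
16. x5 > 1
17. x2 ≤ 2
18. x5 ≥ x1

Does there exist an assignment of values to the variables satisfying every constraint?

Take x1 = 3, x2 = 2, x3 = 5, x4 = 5, x5 = 3. Then constraint 5: x1 + x2 = 5; constraint 6: x2 - x5 = -1, and every other listed constraint is also met.

Satisfiable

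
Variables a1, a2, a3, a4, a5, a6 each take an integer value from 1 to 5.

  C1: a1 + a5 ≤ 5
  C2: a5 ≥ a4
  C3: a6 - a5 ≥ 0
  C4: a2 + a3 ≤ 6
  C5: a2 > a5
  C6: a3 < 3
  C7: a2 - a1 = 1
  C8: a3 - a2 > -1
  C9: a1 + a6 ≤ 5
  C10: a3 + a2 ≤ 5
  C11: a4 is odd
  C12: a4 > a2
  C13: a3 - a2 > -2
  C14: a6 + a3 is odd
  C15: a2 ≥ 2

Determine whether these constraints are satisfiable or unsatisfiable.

Constraints 2, 5, and 12 give a5 < a2, a2 < a4, a4 ≤ a5. Chaining: a5 < a2 < a4 ≤ a5, which forces a5 < a5 — impossible.

Unsatisfiable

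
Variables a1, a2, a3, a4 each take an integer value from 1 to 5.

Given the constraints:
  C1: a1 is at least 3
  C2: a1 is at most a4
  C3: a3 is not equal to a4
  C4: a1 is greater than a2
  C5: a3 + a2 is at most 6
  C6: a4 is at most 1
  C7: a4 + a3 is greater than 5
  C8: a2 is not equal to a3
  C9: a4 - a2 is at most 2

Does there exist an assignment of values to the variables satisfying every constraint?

From constraints 1 and 2: a4 ≥ a1 and a1 ≥ 3, so a4 ≥ 3. From constraint 6: a4 ≤ 1. But 1 < 3, so no value of a4 works.

Unsatisfiable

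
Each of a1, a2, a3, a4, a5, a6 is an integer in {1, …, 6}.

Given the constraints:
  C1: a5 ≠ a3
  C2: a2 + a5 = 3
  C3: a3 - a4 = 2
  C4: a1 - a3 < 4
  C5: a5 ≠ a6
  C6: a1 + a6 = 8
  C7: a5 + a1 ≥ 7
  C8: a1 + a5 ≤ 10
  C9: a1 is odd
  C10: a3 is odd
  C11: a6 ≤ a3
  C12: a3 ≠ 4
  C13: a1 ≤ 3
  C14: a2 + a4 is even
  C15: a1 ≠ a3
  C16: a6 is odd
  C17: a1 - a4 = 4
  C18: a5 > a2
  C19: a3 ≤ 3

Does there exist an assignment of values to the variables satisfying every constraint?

Unsatisfiable

From constraint 13: a1 ≤ 3. From constraints 11 and 19: a6 ≤ a3 ≤ 3. Hence a1 + a6 ≤ 6. But constraint 6 requires a1 + a6 = 8, and 8 > 6. Contradiction.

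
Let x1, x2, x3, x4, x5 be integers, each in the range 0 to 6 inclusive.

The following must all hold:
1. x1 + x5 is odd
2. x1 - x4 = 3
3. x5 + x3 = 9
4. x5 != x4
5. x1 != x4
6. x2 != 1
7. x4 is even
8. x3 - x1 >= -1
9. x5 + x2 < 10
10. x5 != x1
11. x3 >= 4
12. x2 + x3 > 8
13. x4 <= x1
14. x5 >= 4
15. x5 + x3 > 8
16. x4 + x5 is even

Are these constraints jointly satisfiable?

The assignment x1 = 3, x2 = 5, x3 = 5, x4 = 0, x5 = 4 works:
  constraint 2 holds since x1 - x4 = 3.
  constraint 3 holds since x5 + x3 = 9.
  constraint 8 holds since x3 - x1 = 2.
The rest check out directly.

Satisfiable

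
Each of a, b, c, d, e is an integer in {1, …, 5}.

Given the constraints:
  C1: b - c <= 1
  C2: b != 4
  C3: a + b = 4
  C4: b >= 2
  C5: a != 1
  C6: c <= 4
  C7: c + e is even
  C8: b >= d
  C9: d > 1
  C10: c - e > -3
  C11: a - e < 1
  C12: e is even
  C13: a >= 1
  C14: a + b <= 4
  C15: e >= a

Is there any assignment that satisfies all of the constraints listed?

Satisfiable

Take a = 2, b = 2, c = 2, d = 2, e = 2. Then constraint 1: b - c = 0; constraint 3: a + b = 4, and every other listed constraint is also met.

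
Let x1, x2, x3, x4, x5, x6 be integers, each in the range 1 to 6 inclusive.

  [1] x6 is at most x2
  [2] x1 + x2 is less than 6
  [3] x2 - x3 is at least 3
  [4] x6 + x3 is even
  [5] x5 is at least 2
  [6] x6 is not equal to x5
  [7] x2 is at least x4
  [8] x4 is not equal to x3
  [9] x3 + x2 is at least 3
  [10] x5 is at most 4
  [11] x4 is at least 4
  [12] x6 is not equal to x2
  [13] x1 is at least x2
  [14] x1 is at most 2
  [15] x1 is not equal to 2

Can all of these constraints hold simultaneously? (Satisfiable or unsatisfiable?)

From constraints 7 and 11: x2 ≥ x4 and x4 ≥ 4, so x2 ≥ 4. From constraints 13 and 14: x2 ≤ x1 and x1 ≤ 2, so x2 ≤ 2. But 2 < 4, so no value of x2 works.

Unsatisfiable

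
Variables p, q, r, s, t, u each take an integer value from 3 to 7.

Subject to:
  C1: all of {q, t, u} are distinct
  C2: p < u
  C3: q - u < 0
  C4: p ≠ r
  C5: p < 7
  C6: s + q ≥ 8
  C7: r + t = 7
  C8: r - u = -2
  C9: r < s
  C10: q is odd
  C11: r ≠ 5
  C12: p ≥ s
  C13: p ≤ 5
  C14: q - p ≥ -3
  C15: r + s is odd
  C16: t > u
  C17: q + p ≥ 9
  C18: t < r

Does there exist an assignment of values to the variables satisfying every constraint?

Constraints 2, 9, 12, 16, and 18 give s ≤ p, p < u, u < t, t < r, r < s. Chaining: s ≤ p < u < t < r < s, which forces s < s — impossible.

Unsatisfiable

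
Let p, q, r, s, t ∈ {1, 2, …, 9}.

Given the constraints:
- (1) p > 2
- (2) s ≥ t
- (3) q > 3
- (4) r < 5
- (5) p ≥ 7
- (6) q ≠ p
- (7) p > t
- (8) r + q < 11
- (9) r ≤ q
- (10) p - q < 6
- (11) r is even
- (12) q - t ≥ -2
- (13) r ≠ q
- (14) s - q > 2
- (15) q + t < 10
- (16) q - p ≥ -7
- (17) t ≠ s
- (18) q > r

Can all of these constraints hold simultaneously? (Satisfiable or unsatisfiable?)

Satisfiable

The assignment p = 9, q = 5, r = 4, s = 9, t = 4 works:
  constraint 8 holds since r + q = 9.
  constraint 10 holds since p - q = 4.
  constraint 12 holds since q - t = 1.
The rest check out directly.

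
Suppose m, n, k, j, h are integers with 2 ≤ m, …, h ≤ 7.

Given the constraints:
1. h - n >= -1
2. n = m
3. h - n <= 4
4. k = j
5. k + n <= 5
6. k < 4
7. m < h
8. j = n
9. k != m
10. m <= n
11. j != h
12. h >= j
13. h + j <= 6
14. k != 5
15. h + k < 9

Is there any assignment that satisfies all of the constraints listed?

From constraints 2, 4, and 8, k = j = n = m, so k = m. But constraint 9 says k ≠ m. Contradiction.

Unsatisfiable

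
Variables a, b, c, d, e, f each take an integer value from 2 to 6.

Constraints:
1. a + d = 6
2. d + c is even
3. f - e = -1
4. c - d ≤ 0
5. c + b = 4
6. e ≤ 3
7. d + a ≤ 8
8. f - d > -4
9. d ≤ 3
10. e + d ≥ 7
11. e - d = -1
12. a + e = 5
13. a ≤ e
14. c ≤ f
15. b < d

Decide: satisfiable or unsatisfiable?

From constraint 6: e ≤ 3. From constraint 9: d ≤ 3. Hence e + d ≤ 6. But constraint 10 requires e + d ≥ 7, and 7 > 6. Contradiction.

Unsatisfiable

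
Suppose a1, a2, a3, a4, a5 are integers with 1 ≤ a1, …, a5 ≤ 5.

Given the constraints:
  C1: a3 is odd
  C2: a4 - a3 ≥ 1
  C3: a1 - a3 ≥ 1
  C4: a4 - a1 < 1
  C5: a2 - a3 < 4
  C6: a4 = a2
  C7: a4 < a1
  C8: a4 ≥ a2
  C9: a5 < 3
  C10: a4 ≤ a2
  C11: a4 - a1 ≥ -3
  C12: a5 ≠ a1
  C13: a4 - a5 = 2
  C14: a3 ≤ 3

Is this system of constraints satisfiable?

Satisfiable

One satisfying assignment is a1 = 5, a2 = 3, a3 = 1, a4 = 3, a5 = 1.
For the less obvious constraints — constraint 2: a4 - a3 = 2; constraint 3: a1 - a3 = 4 — and the others hold by inspection.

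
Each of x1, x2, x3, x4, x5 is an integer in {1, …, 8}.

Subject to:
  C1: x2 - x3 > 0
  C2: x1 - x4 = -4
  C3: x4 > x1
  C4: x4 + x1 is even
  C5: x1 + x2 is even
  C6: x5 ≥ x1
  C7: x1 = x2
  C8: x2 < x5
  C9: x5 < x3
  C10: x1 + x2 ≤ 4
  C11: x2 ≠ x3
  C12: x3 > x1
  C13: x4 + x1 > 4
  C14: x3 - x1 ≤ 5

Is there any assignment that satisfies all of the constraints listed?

Unsatisfiable

Constraints 1, 8, and 9 give x2 < x5, x5 < x3, x3 < x2. Chaining: x2 < x5 < x3 < x2, which forces x2 < x2 — impossible.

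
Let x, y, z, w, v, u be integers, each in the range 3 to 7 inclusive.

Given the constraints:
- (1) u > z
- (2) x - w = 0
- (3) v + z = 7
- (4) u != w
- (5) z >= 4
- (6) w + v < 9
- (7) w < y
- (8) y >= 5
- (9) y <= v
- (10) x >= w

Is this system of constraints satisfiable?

From constraints 8 and 9: v ≥ y ≥ 5. From constraint 5: z ≥ 4. Hence v + z ≥ 9. But constraint 3 requires v + z = 7, and 7 < 9. Contradiction.

Unsatisfiable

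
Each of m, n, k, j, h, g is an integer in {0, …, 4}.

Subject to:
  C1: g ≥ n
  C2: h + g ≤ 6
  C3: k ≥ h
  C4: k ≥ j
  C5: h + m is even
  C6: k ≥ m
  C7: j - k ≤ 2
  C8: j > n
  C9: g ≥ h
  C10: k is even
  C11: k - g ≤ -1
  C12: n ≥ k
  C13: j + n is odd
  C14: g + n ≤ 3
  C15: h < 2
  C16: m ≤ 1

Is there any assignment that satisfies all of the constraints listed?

Unsatisfiable

Constraints 4, 8, and 12 give j ≤ k, k ≤ n, n < j. Chaining: j ≤ k ≤ n < j, which forces j < j — impossible.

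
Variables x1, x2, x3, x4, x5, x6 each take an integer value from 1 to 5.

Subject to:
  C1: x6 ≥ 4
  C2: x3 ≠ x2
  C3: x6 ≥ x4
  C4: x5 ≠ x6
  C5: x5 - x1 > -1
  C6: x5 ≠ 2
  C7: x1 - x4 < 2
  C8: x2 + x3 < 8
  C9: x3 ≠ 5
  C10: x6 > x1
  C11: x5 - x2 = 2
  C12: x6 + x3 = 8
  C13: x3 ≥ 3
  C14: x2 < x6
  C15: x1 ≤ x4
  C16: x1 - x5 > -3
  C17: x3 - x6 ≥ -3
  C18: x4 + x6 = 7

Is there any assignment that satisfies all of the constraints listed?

Take x1 = 2, x2 = 1, x3 = 4, x4 = 3, x5 = 3, x6 = 4. Then constraint 5: x5 - x1 = 1; constraint 7: x1 - x4 = -1; constraint 8: x2 + x3 = 5, and every other listed constraint is also met.

Satisfiable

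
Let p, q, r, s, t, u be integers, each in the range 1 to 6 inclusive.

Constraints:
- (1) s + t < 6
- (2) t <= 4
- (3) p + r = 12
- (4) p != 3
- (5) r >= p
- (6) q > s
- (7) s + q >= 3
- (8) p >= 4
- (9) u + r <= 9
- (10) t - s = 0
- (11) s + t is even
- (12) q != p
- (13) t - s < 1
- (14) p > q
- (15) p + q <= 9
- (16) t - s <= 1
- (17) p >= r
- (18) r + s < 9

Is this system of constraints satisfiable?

Satisfiable

Take p = 6, q = 3, r = 6, s = 2, t = 2, u = 3. Then constraint 1: s + t = 4; constraint 3: p + r = 12, and every other listed constraint is also met.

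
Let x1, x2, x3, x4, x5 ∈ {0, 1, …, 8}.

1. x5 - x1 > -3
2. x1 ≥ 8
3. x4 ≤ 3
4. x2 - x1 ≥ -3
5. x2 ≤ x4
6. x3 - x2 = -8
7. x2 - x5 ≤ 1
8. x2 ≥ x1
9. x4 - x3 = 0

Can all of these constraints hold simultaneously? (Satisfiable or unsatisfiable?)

From constraints 2 and 8: x2 ≥ x1 and x1 ≥ 8, so x2 ≥ 8. From constraints 3 and 5: x2 ≤ x4 and x4 ≤ 3, so x2 ≤ 3. But 3 < 8, so no value of x2 works.

Unsatisfiable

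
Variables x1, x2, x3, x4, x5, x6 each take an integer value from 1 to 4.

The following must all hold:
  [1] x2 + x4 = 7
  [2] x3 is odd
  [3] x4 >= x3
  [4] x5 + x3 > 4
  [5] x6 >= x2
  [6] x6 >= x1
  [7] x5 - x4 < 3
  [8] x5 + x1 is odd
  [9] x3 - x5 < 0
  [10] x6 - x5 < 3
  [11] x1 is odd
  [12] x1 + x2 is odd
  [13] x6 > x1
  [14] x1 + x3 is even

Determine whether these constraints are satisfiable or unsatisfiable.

Try x1 = 3, x2 = 4, x3 = 1, x4 = 3, x5 = 4, x6 = 4.
Check constraint 1: x2 + x4 = 7; constraint 4: x5 + x3 = 5; constraint 7: x5 - x4 = 1. The remaining constraints are straightforward to verify.

Satisfiable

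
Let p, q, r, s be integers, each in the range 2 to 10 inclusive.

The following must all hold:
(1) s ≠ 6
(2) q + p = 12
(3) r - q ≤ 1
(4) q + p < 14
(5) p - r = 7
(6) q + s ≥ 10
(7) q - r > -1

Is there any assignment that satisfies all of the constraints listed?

One satisfying assignment is p = 9, q = 3, r = 2, s = 10.
For the less obvious constraints — constraint 2: q + p = 12; constraint 3: r - q = -1 — and the others hold by inspection.

Satisfiable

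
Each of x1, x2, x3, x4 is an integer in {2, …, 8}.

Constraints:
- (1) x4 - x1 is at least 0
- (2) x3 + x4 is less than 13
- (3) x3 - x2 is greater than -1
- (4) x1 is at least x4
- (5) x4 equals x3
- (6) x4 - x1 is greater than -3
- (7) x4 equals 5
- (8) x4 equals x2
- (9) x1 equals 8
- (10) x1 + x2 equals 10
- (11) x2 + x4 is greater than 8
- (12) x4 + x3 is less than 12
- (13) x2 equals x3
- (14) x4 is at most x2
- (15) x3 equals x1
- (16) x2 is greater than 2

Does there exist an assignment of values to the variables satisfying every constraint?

Unsatisfiable

Constraint 7 fixes x4 = 5 and constraint 9 fixes x1 = 8. Constraints 8, 13, and 15 give x4 = x2 = x3 = x1, so x4 = x1. But 5 ≠ 8 — contradiction.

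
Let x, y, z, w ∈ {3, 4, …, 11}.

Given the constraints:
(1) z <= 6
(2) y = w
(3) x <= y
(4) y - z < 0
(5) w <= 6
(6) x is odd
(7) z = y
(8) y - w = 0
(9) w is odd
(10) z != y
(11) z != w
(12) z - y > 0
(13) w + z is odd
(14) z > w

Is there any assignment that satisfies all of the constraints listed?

From constraints 2 and 7, z = y = w, so z = w. But constraint 11 says z ≠ w. Contradiction.

Unsatisfiable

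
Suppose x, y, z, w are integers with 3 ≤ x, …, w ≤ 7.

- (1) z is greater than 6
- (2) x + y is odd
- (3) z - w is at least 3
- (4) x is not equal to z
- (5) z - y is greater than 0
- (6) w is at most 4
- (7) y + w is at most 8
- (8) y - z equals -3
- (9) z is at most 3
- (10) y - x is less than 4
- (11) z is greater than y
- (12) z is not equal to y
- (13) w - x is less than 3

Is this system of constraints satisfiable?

Unsatisfiable

From constraint 1: z ≥ 7. From constraint 9: z ≤ 3. But 3 < 7, so no value of z works.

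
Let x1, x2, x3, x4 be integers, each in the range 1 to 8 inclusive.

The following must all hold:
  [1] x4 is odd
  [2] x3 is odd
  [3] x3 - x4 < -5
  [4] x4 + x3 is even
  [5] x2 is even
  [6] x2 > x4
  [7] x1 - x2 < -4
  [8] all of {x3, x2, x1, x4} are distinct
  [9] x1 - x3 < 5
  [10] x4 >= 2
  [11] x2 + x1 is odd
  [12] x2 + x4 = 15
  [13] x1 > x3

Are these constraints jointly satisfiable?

One satisfying assignment is x1 = 3, x2 = 8, x3 = 1, x4 = 7.
For the less obvious constraints — constraint 3: x3 - x4 = -6; constraint 7: x1 - x2 = -5; constraint 9: x1 - x3 = 2 — and the others hold by inspection.

Satisfiable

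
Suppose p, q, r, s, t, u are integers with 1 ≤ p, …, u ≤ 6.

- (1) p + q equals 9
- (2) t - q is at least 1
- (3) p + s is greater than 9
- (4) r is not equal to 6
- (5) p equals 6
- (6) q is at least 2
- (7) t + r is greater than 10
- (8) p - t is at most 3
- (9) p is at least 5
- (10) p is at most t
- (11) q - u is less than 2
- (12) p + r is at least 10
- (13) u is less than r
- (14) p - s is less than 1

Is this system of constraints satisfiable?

Satisfiable

One satisfying assignment is p = 6, q = 3, r = 5, s = 6, t = 6, u = 4.
For the less obvious constraints — constraint 1: p + q = 9; constraint 2: t - q = 3 — and the others hold by inspection.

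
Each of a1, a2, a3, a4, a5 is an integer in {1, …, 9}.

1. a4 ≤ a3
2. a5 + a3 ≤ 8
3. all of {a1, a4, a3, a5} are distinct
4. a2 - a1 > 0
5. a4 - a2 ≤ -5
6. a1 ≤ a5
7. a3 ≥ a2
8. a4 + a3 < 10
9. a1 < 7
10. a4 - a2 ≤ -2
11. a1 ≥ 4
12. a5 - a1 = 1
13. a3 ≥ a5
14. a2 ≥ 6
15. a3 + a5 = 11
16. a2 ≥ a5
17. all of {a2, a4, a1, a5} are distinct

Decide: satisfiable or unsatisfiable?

From constraints 6 and 11: a5 ≥ a1 ≥ 4. From constraints 7 and 14: a3 ≥ a2 ≥ 6. Hence a5 + a3 ≥ 10. But constraint 2 requires a5 + a3 ≤ 8, and 8 < 10. Contradiction.

Unsatisfiable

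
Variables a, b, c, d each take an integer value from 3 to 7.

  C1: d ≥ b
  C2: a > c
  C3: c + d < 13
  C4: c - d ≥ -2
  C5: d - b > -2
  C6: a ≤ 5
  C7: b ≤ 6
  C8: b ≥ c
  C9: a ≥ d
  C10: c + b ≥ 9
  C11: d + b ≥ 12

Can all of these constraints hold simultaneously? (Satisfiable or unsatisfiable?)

Unsatisfiable

From constraints 6 and 9: d ≤ a ≤ 5. From constraint 7: b ≤ 6. Hence d + b ≤ 11. But constraint 11 requires d + b ≥ 12, and 12 > 11. Contradiction.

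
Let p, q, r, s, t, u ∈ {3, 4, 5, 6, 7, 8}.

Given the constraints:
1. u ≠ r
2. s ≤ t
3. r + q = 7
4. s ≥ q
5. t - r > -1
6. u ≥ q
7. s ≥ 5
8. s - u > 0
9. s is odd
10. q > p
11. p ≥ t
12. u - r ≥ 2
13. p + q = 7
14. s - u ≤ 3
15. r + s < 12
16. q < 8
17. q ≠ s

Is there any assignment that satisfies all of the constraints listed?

Constraints 2, 6, 8, 10, and 11 give s ≤ t, t ≤ p, p < q, q ≤ u, u < s. Chaining: s ≤ t ≤ p < q ≤ u < s, which forces s < s — impossible.

Unsatisfiable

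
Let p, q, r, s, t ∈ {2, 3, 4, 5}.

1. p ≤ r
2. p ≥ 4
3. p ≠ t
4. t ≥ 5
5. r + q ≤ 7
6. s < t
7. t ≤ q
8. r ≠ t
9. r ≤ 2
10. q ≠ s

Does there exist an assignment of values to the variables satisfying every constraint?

Unsatisfiable

From constraints 1 and 2: r ≥ p ≥ 4. From constraints 4 and 7: q ≥ t ≥ 5. Hence r + q ≥ 9. But constraint 5 requires r + q ≤ 7, and 7 < 9. Contradiction.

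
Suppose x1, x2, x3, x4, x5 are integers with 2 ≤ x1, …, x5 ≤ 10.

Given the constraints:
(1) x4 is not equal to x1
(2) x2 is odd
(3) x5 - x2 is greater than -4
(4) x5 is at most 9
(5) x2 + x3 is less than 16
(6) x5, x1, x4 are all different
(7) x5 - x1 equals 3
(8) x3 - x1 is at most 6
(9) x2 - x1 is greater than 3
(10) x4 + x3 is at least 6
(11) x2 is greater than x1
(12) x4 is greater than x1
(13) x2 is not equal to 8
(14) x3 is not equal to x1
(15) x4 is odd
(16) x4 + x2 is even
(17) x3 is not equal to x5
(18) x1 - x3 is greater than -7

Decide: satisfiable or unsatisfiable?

Satisfiable

Setting (x1, x2, x3, x4, x5) = (2, 7, 6, 3, 5) satisfies everything: constraint 3: x5 - x2 = -2; constraint 5: x2 + x3 = 13; constraint 7: x5 - x1 = 3, and the others follow.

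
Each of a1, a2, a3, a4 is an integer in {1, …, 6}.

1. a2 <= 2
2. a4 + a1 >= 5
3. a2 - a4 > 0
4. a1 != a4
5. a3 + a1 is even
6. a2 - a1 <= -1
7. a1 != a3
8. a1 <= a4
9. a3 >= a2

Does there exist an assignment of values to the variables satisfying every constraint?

Constraints 3, 6, and 8 give a4 < a2, a2 < a1, a1 ≤ a4. Chaining: a4 < a2 < a1 ≤ a4, which forces a4 < a4 — impossible.

Unsatisfiable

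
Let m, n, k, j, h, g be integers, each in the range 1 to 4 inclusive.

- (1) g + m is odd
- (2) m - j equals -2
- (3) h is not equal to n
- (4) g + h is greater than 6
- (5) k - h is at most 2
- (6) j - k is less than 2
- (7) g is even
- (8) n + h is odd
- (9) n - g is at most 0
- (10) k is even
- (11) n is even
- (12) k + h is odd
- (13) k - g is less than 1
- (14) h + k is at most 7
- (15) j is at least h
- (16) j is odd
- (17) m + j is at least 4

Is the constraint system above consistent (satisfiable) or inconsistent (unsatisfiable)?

Take m = 1, n = 4, k = 4, j = 3, h = 3, g = 4. Then constraint 2: m - j = -2; constraint 4: g + h = 7; constraint 5: k - h = 1, and every other listed constraint is also met.

Satisfiable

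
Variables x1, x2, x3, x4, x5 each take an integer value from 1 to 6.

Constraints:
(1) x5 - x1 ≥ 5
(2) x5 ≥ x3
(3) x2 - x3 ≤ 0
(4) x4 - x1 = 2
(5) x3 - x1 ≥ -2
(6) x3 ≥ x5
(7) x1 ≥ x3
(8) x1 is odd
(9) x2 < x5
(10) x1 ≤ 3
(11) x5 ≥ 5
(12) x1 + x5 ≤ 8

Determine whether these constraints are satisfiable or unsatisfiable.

Unsatisfiable

From constraints 6 and 11: x3 ≥ x5 and x5 ≥ 5, so x3 ≥ 5. From constraints 7 and 10: x3 ≤ x1 and x1 ≤ 3, so x3 ≤ 3. But 3 < 5, so no value of x3 works.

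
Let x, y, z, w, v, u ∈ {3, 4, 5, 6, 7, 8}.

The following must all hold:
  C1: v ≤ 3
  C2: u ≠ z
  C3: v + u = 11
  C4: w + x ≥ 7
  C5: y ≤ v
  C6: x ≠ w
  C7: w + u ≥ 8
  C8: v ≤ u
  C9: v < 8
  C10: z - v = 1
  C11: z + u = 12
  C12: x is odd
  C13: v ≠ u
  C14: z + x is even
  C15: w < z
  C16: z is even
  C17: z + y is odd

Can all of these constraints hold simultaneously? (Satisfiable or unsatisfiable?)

Unsatisfiable

Constraint 16 makes z even and constraint 12 makes x odd, so z + x must be odd. Constraint 14 says z + x is even — contradiction.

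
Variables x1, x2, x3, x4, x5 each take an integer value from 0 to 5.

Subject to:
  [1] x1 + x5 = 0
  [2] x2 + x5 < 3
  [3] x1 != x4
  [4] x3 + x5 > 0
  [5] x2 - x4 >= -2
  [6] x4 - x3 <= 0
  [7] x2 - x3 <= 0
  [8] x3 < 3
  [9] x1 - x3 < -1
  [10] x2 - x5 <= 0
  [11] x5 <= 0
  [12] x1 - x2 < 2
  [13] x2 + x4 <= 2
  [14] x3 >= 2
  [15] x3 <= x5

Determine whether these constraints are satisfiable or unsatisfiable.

Unsatisfiable

From constraint 14: x3 ≥ 2. From constraints 11 and 15: x3 ≤ x5 and x5 ≤ 0, so x3 ≤ 0. But 0 < 2, so no value of x3 works.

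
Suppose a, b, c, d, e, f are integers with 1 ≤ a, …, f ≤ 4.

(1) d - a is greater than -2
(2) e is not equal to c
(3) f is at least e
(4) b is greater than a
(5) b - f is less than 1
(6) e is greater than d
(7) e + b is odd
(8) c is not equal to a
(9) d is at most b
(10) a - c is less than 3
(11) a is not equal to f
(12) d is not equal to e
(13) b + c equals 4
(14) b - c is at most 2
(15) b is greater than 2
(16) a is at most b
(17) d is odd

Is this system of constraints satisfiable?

Satisfiable

The assignment a = 2, b = 3, c = 1, d = 3, e = 4, f = 4 works:
  constraint 1 holds since d - a = 1.
  constraint 5 holds since b - f = -1.
The rest check out directly.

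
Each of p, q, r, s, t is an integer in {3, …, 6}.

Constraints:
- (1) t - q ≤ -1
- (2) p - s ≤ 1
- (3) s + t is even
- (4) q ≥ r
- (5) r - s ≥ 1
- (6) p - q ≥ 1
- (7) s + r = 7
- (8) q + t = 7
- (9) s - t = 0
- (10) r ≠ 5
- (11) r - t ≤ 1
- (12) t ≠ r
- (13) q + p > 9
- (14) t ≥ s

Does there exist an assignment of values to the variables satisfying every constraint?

Constraints 1, 2, 5, 6, and 11 give p − q ≥ 1, q − t ≥ 1, t − r ≥ -1, r − s ≥ 1, s − p ≥ -1.
Adding all 5 inequalities: the left sides telescope to 0, and the right sides sum to 1 + 1 + (-1) + 1 + (-1) = 1. So 0 ≥ 1, which is false.

Unsatisfiable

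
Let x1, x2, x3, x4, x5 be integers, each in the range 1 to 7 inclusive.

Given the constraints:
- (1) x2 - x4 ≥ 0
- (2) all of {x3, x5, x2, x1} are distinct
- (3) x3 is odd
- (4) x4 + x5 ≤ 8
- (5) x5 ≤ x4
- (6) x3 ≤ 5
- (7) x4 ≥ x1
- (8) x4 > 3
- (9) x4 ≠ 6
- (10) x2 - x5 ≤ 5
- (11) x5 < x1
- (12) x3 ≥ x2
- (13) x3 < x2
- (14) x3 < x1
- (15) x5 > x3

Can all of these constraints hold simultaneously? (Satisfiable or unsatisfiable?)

Unsatisfiable

Constraints 1, 7, 11, 12, and 15 give x5 < x1, x1 ≤ x4, x4 ≤ x2, x2 ≤ x3, x3 < x5. Chaining: x5 < x1 ≤ x4 ≤ x2 ≤ x3 < x5, which forces x5 < x5 — impossible.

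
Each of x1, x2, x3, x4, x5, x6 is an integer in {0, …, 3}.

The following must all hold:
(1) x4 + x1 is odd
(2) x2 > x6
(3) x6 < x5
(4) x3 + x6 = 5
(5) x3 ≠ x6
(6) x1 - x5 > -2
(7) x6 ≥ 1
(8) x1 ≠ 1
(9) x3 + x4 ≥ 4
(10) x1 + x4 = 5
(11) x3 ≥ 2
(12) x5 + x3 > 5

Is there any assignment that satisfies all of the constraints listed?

Take x1 = 3, x2 = 3, x3 = 3, x4 = 2, x5 = 3, x6 = 2. Then constraint 4: x3 + x6 = 5; constraint 6: x1 - x5 = 0, and every other listed constraint is also met.

Satisfiable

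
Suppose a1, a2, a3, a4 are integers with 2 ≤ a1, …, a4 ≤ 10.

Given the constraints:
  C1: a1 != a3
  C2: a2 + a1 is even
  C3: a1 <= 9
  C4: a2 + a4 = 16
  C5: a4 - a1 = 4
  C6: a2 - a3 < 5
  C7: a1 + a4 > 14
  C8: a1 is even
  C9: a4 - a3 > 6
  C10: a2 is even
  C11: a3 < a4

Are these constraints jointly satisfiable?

Take a1 = 6, a2 = 6, a3 = 3, a4 = 10. Then constraint 4: a2 + a4 = 16; constraint 5: a4 - a1 = 4, and every other listed constraint is also met.

Satisfiable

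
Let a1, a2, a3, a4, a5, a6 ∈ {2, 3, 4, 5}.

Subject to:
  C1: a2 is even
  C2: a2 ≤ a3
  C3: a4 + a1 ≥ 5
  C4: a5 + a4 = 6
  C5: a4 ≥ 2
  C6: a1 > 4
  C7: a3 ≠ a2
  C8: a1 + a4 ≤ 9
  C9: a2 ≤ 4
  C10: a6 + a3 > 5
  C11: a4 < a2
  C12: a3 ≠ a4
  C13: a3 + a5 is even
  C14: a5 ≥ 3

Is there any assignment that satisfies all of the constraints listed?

Satisfiable

One satisfying assignment is a1 = 5, a2 = 4, a3 = 5, a4 = 3, a5 = 3, a6 = 3.
For the less obvious constraints — constraint 3: a4 + a1 = 8; constraint 4: a5 + a4 = 6; constraint 8: a1 + a4 = 8 — and the others hold by inspection.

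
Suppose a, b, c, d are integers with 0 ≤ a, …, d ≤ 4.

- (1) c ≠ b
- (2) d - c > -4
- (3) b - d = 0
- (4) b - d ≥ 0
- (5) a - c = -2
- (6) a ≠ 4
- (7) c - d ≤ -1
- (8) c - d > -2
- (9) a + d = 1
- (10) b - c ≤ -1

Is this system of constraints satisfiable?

Constraints 4, 7, and 10 give d − c ≥ 1, c − b ≥ 1, b − d ≥ 0.
Adding all 3 inequalities: the left sides telescope to 0, and the right sides sum to 1 + 1 + 0 = 2. So 0 ≥ 2, which is false.

Unsatisfiable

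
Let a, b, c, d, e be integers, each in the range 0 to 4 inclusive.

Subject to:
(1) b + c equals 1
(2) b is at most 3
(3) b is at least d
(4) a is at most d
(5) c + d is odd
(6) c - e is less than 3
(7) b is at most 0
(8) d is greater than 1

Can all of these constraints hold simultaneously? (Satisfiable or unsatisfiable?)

Unsatisfiable

From constraint 8: d ≥ 2. From constraints 3 and 7: d ≤ b and b ≤ 0, so d ≤ 0. But 0 < 2, so no value of d works.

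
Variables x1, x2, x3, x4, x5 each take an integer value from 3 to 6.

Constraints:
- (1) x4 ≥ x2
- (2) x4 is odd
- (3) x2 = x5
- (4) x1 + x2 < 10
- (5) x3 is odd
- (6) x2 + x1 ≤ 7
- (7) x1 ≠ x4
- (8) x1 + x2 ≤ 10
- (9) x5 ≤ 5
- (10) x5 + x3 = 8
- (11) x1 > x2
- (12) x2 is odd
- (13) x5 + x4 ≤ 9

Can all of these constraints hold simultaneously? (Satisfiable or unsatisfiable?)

Setting (x1, x2, x3, x4, x5) = (4, 3, 5, 3, 3) satisfies everything: constraint 4: x1 + x2 = 7; constraint 6: x2 + x1 = 7, and the others follow.

Satisfiable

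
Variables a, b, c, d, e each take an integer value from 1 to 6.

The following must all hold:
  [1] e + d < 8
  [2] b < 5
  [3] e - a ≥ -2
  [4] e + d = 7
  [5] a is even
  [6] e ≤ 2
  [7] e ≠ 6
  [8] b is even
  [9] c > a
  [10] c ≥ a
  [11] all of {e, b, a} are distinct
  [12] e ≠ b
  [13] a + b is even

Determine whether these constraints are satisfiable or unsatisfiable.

Satisfiable

Take a = 2, b = 4, c = 5, d = 6, e = 1. Then constraint 1: e + d = 7; constraint 3: e - a = -1, and every other listed constraint is also met.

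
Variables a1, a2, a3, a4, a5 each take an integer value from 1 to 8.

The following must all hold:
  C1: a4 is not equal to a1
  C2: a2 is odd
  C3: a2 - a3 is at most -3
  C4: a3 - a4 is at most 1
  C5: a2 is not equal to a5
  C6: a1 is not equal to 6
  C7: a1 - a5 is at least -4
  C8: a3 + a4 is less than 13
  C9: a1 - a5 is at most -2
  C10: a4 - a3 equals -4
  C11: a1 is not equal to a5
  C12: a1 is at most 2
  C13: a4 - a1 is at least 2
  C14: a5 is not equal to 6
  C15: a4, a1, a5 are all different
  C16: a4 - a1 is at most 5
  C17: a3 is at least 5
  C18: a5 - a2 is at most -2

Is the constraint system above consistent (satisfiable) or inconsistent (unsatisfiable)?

Constraints 3, 4, 9, 16, and 18 give a4 − a3 ≥ -1, a3 − a2 ≥ 3, a2 − a5 ≥ 2, a5 − a1 ≥ 2, a1 − a4 ≥ -5.
Adding all 5 inequalities: the left sides telescope to 0, and the right sides sum to (-1) + 3 + 2 + 2 + (-5) = 1. So 0 ≥ 1, which is false.

Unsatisfiable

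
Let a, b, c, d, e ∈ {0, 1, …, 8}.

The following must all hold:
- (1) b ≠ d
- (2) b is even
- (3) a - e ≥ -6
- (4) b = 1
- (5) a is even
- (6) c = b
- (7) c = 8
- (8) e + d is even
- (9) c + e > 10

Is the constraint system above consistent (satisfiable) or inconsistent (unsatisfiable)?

Unsatisfiable

Constraint 7 fixes c = 8 and constraint 4 fixes b = 1, but constraint 6 requires c = b. Since 8 ≠ 1, contradiction.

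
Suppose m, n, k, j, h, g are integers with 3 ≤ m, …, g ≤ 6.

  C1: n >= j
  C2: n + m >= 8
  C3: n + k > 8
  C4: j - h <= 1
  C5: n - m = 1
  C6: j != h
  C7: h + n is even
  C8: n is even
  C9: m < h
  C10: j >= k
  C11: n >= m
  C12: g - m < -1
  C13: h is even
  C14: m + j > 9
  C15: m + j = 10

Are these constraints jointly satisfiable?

The assignment m = 5, n = 6, k = 5, j = 5, h = 6, g = 3 works:
  constraint 2 holds since n + m = 11.
  constraint 3 holds since n + k = 11.
The rest check out directly.

Satisfiable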